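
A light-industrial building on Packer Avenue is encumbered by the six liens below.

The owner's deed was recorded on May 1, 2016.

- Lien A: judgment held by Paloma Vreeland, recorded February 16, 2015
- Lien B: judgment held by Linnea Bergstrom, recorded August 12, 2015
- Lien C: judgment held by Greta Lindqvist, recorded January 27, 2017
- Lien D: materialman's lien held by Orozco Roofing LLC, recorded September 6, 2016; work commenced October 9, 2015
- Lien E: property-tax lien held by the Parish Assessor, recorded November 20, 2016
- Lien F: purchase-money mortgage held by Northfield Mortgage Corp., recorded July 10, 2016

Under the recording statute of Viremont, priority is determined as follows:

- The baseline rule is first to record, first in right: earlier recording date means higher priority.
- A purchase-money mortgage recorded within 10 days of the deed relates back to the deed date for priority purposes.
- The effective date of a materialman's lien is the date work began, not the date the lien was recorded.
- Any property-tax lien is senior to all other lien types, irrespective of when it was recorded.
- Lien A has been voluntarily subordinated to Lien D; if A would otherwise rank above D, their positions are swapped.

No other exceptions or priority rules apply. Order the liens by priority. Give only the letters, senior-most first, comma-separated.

Adjusting effective dates: D's effective date is October 9, 2015, when work began; F missed the 10-day window (70 days after the deed), so its recording date stands.
E is a property-tax lien, so it outranks all other liens regardless of date.
The other liens, earliest effective date first: A (February 16, 2015), B (August 12, 2015), D (October 9, 2015), F (July 10, 2016), C (January 27, 2017).
The subordination applies — A was senior to D — so A and D swap.

E, D, B, A, F, C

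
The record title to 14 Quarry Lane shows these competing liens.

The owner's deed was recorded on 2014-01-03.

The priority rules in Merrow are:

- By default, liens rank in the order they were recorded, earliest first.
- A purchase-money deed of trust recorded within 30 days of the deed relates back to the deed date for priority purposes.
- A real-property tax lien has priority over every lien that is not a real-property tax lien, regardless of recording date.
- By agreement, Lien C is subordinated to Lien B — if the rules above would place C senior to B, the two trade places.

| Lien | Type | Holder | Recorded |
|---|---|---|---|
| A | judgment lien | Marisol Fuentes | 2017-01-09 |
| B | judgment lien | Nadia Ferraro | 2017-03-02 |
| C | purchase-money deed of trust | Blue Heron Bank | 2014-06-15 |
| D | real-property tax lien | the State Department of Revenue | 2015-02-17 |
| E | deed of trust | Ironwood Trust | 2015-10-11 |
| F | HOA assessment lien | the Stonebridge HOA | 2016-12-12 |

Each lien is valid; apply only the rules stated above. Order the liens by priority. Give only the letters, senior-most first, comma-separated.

Adjusting effective dates: C was recorded 163 days after the deed, outside the 30-day window, so it keeps its recording date.
D, as a real-property tax lien, has superpriority and ranks first.
The other liens, earliest effective date first: C (2014-06-15), E (2015-10-11), F (2016-12-12), A (2017-01-09), B (2017-03-02).
The subordination applies — C was senior to B — so C and B swap.

D, B, E, F, A, C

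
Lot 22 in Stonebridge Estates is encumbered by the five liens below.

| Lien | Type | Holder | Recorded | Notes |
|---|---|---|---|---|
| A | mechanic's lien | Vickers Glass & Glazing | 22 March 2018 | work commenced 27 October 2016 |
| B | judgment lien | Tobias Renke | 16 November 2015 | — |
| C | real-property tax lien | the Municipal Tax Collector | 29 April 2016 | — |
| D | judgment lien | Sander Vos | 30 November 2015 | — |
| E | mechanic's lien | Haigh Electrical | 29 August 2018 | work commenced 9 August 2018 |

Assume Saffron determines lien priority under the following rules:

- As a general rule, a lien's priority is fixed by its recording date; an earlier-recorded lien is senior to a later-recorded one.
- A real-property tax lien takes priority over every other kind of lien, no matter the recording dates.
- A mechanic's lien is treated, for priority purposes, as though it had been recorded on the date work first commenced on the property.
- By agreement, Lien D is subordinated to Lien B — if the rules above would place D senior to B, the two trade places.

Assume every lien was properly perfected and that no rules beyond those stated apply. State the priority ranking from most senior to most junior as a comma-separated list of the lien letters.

Effective dates after the stated exceptions: A's effective date is 27 October 2016, when work began; E relates back to 9 August 2018 (work commenced).
C is a real-property tax lien and takes priority over every other lien.
The other liens, earliest effective date first: B (16 November 2015), D (30 November 2015), A (27 October 2016), E (9 August 2018).
D is already junior to B, so the subordination agreement changes nothing.

C, B, D, A, E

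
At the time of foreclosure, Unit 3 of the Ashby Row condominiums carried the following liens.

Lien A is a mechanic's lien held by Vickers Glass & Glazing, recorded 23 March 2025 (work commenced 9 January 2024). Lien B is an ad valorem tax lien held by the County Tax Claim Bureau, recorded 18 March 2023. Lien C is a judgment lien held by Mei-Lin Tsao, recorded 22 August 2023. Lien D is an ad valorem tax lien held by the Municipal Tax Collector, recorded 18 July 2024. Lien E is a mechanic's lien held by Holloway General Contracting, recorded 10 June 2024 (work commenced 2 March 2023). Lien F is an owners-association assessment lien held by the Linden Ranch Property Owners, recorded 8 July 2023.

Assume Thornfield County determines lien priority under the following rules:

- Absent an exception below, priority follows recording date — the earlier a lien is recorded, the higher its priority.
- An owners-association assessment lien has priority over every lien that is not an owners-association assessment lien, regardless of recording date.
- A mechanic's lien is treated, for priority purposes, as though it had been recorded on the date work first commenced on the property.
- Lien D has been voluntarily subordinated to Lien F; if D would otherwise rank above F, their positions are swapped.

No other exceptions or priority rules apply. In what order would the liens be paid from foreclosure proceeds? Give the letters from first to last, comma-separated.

F, E, B, C, A, D

Effective dates after the stated exceptions: A relates back to 9 January 2024 (work commenced); E relates back to 2 March 2023 (work commenced).
As an owners-association assessment lien, F is senior to every other lien.
The other liens, earliest effective date first: E (2 March 2023), B (18 March 2023), C (22 August 2023), A (9 January 2024), D (18 July 2024).
D already ranks below F; the subordination has no effect.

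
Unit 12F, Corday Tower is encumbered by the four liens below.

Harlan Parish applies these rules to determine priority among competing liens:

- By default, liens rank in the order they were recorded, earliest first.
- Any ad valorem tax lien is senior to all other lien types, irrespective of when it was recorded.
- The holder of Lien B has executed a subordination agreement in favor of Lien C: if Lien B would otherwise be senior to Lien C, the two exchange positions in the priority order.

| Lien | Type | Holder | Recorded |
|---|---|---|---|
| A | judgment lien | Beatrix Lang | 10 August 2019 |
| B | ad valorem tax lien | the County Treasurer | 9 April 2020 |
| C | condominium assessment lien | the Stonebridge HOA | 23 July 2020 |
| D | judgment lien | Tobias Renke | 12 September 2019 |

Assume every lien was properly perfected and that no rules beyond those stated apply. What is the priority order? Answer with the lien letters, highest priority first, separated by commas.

C, A, D, B

B, as an ad valorem tax lien, has superpriority and ranks first.
Among the remaining liens, by effective date: A (10 August 2019), D (12 September 2019), C (23 July 2020).
B would otherwise be senior to C, so under the subordination agreement B and C exchange positions.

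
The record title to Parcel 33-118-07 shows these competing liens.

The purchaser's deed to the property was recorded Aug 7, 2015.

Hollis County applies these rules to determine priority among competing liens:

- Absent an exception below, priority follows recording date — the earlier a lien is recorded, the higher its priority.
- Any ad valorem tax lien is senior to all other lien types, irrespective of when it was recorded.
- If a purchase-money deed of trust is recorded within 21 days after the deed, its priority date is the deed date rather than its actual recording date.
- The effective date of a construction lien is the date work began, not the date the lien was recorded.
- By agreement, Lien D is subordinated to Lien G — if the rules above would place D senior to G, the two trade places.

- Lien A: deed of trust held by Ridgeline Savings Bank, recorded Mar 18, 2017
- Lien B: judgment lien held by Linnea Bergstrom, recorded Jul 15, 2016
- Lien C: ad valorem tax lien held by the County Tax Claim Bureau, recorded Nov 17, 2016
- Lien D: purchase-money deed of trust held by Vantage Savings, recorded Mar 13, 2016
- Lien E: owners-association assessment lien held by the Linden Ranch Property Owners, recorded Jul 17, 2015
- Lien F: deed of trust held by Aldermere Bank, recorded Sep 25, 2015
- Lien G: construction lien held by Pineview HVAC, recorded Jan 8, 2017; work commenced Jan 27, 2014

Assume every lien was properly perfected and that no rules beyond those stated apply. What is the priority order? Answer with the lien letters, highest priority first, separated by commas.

C, G, E, F, D, B, A

First, effective dates: D was recorded 219 days after the deed, outside the 21-day window, so it keeps its recording date; G's effective date is Jan 27, 2014, when work began.
C, as an ad valorem tax lien, has superpriority and ranks first.
Among the remaining liens, by effective date: G (Jan 27, 2014), E (Jul 17, 2015), F (Sep 25, 2015), D (Mar 13, 2016), B (Jul 15, 2016), A (Mar 18, 2017).
D is already junior to G, so the subordination agreement changes nothing.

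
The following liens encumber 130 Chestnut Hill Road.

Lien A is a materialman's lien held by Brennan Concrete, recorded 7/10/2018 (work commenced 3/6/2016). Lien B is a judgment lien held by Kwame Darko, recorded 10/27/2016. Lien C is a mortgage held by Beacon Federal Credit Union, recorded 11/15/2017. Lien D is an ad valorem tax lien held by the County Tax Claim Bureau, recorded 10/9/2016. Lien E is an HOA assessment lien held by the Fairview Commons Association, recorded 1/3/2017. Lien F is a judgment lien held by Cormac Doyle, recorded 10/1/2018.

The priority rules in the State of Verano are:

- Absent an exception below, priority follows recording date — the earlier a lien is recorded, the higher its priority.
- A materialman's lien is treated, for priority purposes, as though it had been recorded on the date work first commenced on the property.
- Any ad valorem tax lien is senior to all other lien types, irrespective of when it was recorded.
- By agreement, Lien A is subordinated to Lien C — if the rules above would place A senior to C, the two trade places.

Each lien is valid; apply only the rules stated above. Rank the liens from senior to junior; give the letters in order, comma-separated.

D, C, B, E, A, F

Effective dates after the stated exceptions: A relates back to 3/6/2016 (work commenced).
As an ad valorem tax lien, D is senior to every other lien.
The other liens, earliest effective date first: A (3/6/2016), B (10/27/2016), E (1/3/2017), C (11/15/2017), F (10/1/2018).
Because A would otherwise rank above C, the subordination swaps them.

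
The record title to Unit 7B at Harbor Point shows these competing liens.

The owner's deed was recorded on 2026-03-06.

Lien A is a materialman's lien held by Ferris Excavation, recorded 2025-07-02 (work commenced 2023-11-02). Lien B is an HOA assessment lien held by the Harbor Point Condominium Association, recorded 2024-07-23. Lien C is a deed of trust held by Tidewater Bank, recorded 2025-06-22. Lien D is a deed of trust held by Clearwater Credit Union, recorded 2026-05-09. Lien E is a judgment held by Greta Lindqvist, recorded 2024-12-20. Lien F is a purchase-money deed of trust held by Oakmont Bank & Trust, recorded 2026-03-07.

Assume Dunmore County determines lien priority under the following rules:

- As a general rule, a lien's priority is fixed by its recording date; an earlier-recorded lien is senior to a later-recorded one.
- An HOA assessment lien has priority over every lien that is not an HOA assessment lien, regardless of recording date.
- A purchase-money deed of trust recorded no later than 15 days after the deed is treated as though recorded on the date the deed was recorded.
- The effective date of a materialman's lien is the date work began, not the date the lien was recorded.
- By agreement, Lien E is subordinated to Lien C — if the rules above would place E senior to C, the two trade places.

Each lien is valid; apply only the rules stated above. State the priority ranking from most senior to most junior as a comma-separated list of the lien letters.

First, effective dates: A relates back to 2023-11-02 (work commenced); F relates back to the deed date 2026-03-06.
B is an HOA assessment lien, so it outranks all other liens regardless of date.
The other liens, earliest effective date first: A (2023-11-02), E (2024-12-20), C (2025-06-22), F (2026-03-06), D (2026-05-09).
E is senior to C before the subordination, so the two trade places.

B, A, C, E, F, D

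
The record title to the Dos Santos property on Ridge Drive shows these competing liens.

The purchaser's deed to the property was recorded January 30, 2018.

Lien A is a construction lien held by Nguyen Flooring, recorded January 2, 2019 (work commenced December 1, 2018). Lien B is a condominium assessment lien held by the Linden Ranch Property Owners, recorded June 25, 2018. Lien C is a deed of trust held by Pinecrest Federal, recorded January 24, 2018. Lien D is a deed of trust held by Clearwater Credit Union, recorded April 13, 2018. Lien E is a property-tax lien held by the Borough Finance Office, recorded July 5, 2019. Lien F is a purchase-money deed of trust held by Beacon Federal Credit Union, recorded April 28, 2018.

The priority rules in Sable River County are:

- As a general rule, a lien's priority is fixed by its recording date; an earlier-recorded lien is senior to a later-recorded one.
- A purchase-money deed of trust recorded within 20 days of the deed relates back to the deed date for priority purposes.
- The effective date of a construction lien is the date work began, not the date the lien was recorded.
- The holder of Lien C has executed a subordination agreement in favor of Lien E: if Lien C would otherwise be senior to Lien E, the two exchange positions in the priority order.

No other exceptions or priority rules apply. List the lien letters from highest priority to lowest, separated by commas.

E, D, F, B, A, C

First, effective dates: A relates back to December 1, 2018 (work commenced); F was recorded 88 days after the deed — beyond 20 days — so no relation-back applies.
By effective date, earliest first: C (January 24, 2018), D (April 13, 2018), F (April 28, 2018), B (June 25, 2018), A (December 1, 2018), E (July 5, 2019).
C is senior to E before the subordination, so the two trade places.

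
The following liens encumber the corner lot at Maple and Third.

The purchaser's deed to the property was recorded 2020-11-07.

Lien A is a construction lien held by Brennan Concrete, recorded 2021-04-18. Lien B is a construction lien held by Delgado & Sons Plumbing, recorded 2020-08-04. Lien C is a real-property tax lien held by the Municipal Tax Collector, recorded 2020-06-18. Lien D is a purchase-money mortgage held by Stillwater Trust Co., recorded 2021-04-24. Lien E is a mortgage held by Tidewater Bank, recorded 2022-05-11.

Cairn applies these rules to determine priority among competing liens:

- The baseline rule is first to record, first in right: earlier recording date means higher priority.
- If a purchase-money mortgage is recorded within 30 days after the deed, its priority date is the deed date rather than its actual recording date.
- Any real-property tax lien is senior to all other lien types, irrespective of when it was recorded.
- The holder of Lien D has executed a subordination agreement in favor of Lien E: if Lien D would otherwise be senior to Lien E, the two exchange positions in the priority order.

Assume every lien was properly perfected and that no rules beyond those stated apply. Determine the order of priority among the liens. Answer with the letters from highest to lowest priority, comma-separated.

C, B, A, E, D

Effective dates: D was recorded 168 days after the deed, outside the 30-day window, so it keeps its recording date.
As a real-property tax lien, C is senior to every other lien.
The other liens, earliest effective date first: B (2020-08-04), A (2021-04-18), D (2021-04-24), E (2022-05-11).
Because D would otherwise rank above E, the subordination swaps them.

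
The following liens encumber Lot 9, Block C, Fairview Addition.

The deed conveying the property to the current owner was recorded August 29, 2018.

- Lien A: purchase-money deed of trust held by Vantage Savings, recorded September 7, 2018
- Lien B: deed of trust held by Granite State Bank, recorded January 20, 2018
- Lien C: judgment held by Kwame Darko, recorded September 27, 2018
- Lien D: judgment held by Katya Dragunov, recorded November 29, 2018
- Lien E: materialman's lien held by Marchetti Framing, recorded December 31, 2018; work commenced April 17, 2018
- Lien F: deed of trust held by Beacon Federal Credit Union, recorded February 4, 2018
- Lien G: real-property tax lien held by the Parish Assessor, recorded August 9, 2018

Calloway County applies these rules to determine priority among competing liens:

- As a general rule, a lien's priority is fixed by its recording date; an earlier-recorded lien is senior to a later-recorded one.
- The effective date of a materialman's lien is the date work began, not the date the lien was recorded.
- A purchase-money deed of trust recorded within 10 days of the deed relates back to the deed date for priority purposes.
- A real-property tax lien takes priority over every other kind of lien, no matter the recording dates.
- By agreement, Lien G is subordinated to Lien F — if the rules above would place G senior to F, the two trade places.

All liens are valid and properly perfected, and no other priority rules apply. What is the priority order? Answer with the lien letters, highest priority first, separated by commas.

F, B, G, E, A, C, D

Adjusting effective dates: A was recorded within the 10-day window, so its effective date is the deed date August 29, 2018; E relates back to April 17, 2018 (work commenced).
G is a real-property tax lien and takes priority over every other lien.
Remaining liens by effective date: B (January 20, 2018), F (February 4, 2018), E (April 17, 2018), A (August 29, 2018), C (September 27, 2018), D (November 29, 2018).
Because G would otherwise rank above F, the subordination swaps them.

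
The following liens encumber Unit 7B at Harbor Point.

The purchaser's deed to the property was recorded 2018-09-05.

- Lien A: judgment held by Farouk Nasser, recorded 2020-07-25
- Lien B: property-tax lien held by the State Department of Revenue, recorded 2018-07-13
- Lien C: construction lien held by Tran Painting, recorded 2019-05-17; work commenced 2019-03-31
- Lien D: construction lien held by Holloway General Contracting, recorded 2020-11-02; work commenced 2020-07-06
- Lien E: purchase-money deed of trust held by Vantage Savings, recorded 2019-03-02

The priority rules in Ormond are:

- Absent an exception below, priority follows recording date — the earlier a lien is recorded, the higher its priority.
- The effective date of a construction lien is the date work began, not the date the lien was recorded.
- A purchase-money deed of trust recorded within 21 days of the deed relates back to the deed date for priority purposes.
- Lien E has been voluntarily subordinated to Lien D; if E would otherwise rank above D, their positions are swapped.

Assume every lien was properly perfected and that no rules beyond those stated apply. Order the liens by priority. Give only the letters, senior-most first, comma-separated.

B, D, C, E, A

Effective dates after the stated exceptions: C is treated as recorded 2019-03-31, the work-commencement date; D's effective date is 2020-07-06, when work began; E missed the 21-day window (178 days after the deed), so its recording date stands.
Ordering by effective date: B (2018-07-13), E (2019-03-02), C (2019-03-31), D (2020-07-06), A (2020-07-25).
E is senior to D before the subordination, so the two trade places.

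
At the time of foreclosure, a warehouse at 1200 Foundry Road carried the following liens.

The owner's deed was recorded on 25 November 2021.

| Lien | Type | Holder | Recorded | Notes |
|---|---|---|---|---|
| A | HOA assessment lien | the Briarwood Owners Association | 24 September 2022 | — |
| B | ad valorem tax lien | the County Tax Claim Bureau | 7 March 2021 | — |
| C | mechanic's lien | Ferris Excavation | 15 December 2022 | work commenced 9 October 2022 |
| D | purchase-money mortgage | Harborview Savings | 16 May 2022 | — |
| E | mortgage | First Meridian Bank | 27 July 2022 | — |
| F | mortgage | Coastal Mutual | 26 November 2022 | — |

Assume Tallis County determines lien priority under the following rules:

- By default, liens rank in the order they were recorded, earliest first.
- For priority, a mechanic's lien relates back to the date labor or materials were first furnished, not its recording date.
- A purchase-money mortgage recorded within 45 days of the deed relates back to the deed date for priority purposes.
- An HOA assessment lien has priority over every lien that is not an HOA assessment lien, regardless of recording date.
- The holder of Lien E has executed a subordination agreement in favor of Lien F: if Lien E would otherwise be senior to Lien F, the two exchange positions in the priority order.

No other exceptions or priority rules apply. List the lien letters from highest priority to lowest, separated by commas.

A, B, D, F, C, E

Effective dates after the stated exceptions: C's effective date is 9 October 2022, when work began; D was recorded 172 days after the deed — beyond 45 days — so no relation-back applies.
As an HOA assessment lien, A is senior to every other lien.
The other liens, earliest effective date first: B (7 March 2021), D (16 May 2022), E (27 July 2022), C (9 October 2022), F (26 November 2022).
E is senior to F before the subordination, so the two trade places.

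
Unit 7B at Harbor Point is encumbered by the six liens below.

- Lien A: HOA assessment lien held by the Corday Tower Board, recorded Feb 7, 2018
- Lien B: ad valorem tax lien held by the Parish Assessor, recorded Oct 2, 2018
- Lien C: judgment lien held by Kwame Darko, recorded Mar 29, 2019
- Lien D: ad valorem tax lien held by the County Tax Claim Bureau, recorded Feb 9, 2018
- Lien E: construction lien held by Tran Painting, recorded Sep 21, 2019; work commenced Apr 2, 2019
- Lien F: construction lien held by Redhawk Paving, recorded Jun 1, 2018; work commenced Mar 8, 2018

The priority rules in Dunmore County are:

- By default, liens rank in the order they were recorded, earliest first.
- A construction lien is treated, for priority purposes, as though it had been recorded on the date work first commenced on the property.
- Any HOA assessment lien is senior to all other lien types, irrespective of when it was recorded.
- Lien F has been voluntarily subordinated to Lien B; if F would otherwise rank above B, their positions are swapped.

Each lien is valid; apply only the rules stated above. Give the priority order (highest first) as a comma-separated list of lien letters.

A, D, B, F, C, E

Adjusting effective dates: E relates back to Apr 2, 2019 (work commenced); F relates back to Mar 8, 2018 (work commenced).
A is an HOA assessment lien, so it outranks all other liens regardless of date.
Remaining liens by effective date: D (Feb 9, 2018), F (Mar 8, 2018), B (Oct 2, 2018), C (Mar 29, 2019), E (Apr 2, 2019).
The subordination applies — F was senior to B — so F and B swap.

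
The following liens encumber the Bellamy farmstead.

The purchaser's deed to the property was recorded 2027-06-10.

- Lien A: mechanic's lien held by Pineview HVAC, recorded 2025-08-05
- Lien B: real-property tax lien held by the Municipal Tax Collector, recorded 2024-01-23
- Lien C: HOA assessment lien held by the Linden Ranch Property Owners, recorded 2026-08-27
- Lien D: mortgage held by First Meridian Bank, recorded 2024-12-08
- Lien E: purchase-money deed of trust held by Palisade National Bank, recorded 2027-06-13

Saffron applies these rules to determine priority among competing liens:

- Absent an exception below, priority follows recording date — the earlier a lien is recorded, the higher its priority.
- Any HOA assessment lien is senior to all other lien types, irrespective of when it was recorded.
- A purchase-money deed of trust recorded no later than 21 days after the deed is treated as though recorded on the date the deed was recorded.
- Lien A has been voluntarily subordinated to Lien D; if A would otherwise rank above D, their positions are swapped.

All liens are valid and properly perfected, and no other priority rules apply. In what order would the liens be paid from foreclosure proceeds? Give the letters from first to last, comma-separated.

C, B, D, A, E

Effective dates: E relates back to the deed date 2027-06-10.
As an HOA assessment lien, C is senior to every other lien.
Remaining liens by effective date: B (2024-01-23), D (2024-12-08), A (2025-08-05), E (2027-06-10).
A already ranks below D; the subordination has no effect.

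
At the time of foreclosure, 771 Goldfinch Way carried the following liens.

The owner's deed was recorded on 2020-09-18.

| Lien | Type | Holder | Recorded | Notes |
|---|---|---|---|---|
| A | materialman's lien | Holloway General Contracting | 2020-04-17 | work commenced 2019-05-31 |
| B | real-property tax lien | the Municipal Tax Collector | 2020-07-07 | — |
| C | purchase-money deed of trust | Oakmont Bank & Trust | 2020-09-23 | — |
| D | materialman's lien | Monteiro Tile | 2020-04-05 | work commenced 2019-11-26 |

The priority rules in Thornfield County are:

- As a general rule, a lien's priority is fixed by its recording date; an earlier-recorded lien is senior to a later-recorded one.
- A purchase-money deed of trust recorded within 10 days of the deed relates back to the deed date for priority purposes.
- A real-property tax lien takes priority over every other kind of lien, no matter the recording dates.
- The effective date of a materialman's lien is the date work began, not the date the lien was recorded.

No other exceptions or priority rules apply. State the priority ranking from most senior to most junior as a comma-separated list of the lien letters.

Adjusting effective dates: A's effective date is 2019-05-31, when work began; C was recorded within the 10-day window, so its effective date is the deed date 2020-09-18; D relates back to 2019-11-26 (work commenced).
B, as a real-property tax lien, has superpriority and ranks first.
Among the remaining liens, by effective date: A (2019-05-31), D (2019-11-26), C (2020-09-18).

B, A, D, C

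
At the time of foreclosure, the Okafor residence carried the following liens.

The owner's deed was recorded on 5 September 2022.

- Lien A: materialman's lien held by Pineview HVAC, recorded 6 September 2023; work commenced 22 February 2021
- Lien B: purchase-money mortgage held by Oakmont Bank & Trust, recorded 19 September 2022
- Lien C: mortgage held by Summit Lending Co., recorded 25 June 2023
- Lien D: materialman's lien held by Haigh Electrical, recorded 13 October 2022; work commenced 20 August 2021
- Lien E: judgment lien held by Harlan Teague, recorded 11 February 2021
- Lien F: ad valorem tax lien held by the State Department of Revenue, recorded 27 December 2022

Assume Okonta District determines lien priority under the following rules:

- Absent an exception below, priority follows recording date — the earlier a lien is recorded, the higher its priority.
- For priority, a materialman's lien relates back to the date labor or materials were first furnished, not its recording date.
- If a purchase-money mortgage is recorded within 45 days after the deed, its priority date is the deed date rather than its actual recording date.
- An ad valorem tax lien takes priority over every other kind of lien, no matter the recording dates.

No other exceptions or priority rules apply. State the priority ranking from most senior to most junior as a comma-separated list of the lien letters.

Adjusting effective dates: A relates back to 22 February 2021 (work commenced); B was recorded within the 45-day window, so its effective date is the deed date 5 September 2022; D's effective date is 20 August 2021, when work began.
F is an ad valorem tax lien and takes priority over every other lien.
Remaining liens by effective date: E (11 February 2021), A (22 February 2021), D (20 August 2021), B (5 September 2022), C (25 June 2023).

F, E, A, D, B, C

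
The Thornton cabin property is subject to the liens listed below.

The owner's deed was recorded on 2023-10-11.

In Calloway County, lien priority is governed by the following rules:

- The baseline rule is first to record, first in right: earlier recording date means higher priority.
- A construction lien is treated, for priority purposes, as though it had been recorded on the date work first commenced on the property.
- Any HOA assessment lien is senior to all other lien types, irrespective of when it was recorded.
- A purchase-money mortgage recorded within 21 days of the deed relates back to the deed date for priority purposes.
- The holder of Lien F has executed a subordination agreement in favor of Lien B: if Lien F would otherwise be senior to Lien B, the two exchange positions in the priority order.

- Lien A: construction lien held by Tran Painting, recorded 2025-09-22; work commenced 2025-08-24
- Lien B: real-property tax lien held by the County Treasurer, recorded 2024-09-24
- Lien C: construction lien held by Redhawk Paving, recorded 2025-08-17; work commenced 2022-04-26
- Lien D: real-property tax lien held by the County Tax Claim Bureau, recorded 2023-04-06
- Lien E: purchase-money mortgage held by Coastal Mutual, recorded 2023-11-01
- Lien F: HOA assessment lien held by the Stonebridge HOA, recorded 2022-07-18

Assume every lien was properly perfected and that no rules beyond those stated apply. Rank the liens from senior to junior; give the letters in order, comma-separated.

B, C, D, E, F, A

First, effective dates: A relates back to 2025-08-24 (work commenced); C is treated as recorded 2022-04-26, the work-commencement date; E relates back to the deed date 2023-10-11.
F is an HOA assessment lien and takes priority over every other lien.
Ordering the rest by effective date: C (2022-04-26), D (2023-04-06), E (2023-10-11), B (2024-09-24), A (2025-08-24).
The subordination applies — F was senior to B — so F and B swap.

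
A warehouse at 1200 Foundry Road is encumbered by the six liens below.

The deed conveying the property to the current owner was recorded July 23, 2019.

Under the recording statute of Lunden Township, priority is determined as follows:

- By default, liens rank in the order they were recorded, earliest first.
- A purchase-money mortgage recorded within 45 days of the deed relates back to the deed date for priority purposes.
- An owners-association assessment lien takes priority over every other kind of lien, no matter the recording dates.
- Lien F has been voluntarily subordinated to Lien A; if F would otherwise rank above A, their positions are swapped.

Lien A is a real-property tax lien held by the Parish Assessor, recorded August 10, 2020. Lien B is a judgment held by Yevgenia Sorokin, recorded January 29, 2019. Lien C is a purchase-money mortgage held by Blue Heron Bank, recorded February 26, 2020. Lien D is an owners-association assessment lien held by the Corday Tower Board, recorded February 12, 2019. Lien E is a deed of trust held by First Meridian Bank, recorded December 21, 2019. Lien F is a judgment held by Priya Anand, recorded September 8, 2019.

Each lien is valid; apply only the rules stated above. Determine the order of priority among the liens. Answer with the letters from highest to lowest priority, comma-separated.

D, B, A, E, C, F

Effective dates: C missed the 45-day window (218 days after the deed), so its recording date stands.
D is an owners-association assessment lien, so it outranks all other liens regardless of date.
Among the remaining liens, by effective date: B (January 29, 2019), F (September 8, 2019), E (December 21, 2019), C (February 26, 2020), A (August 10, 2020).
F would otherwise be senior to A, so under the subordination agreement F and A exchange positions.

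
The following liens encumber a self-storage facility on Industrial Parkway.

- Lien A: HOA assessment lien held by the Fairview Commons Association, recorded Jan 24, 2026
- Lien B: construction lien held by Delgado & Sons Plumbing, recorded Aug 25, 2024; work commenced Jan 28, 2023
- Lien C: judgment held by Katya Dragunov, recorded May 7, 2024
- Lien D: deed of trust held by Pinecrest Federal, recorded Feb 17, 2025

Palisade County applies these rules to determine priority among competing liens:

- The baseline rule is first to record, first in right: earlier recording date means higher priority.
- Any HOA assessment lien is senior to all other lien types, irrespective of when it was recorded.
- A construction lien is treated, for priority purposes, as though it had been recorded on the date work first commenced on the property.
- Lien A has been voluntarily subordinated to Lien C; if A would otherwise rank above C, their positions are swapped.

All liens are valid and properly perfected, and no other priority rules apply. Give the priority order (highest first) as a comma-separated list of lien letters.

C, B, A, D

Effective dates after the stated exceptions: B relates back to Jan 28, 2023 (work commenced).
A, as an HOA assessment lien, has superpriority and ranks first.
Among the remaining liens, by effective date: B (Jan 28, 2023), C (May 7, 2024), D (Feb 17, 2025).
Because A would otherwise rank above C, the subordination swaps them.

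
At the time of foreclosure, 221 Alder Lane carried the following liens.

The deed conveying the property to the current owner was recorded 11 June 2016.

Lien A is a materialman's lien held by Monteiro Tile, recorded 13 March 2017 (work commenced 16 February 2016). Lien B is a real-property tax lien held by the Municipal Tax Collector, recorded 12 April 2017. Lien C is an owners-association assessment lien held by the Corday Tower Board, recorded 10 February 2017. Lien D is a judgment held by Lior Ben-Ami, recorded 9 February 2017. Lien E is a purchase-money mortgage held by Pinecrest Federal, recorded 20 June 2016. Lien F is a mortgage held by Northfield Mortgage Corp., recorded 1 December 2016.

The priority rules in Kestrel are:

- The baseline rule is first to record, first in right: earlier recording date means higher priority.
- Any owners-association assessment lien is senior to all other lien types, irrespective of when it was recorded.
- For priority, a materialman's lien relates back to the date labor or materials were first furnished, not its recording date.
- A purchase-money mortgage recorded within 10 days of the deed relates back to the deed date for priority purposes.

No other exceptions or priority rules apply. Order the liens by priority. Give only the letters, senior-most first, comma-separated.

C, A, E, F, D, B

Effective dates after the stated exceptions: A is treated as recorded 16 February 2016, the work-commencement date; E was recorded within the 10-day window, so its effective date is the deed date 11 June 2016.
C, as an owners-association assessment lien, has superpriority and ranks first.
Ordering the rest by effective date: A (16 February 2016), E (11 June 2016), F (1 December 2016), D (9 February 2017), B (12 April 2017).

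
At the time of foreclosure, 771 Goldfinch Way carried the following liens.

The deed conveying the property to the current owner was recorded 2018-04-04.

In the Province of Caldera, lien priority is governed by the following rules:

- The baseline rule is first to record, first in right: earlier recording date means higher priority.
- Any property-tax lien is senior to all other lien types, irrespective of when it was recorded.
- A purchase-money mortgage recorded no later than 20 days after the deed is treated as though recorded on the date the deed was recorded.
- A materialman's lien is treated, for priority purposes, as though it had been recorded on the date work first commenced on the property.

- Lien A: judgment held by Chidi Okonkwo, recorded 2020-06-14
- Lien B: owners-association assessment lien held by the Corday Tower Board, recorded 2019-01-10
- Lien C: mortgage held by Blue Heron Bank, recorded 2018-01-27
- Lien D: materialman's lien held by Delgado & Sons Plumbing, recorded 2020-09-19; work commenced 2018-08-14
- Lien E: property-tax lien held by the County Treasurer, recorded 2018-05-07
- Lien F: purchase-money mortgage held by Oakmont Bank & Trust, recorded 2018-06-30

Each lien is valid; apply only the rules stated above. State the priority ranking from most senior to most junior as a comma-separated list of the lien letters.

E, C, F, D, B, A

Effective dates after the stated exceptions: D's effective date is 2018-08-14, when work began; F missed the 20-day window (87 days after the deed), so its recording date stands.
As a property-tax lien, E is senior to every other lien.
Ordering the rest by effective date: C (2018-01-27), F (2018-06-30), D (2018-08-14), B (2019-01-10), A (2020-06-14).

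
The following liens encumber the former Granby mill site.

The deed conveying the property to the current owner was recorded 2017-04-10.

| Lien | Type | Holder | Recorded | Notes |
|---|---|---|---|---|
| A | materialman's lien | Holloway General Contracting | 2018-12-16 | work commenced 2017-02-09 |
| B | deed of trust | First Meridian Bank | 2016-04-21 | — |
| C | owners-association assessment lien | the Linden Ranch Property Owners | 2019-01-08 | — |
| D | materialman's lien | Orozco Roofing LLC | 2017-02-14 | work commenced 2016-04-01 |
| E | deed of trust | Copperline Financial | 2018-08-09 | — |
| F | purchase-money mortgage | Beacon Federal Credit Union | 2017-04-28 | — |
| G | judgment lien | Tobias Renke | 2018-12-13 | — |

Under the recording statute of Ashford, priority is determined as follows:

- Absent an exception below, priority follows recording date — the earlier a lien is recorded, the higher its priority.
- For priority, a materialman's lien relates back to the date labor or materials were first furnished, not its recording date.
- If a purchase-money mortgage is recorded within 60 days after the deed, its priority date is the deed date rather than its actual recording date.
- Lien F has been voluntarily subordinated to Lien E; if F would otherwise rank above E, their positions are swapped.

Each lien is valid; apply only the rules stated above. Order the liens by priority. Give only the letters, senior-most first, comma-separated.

First, effective dates: A relates back to 2017-02-09 (work commenced); D relates back to 2016-04-01 (work commenced); F's effective date is the deed date, 2017-04-10.
By effective date: D (2016-04-01), B (2016-04-21), A (2017-02-09), F (2017-04-10), E (2018-08-09), G (2018-12-13), C (2019-01-08).
F would otherwise be senior to E, so under the subordination agreement F and E exchange positions.

D, B, A, E, F, G, C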